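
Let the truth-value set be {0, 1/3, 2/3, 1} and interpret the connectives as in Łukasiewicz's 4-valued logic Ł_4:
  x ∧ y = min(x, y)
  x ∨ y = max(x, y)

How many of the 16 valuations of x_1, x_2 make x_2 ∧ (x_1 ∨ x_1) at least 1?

x_1 = 0, x_2 = 0 ↦ 0  <
x_1 = 0, x_2 = 1/3 ↦ 0  <
x_1 = 0, x_2 = 2/3 ↦ 0  <
x_1 = 0, x_2 = 1 ↦ 0  <
x_1 = 1/3, x_2 = 0 ↦ 0  <
x_1 = 1/3, x_2 = 1/3 ↦ 1/3  <
x_1 = 1/3, x_2 = 2/3 ↦ 1/3  <
x_1 = 1/3, x_2 = 1 ↦ 1/3  <
x_1 = 2/3, x_2 = 0 ↦ 0  <
x_1 = 2/3, x_2 = 1/3 ↦ 1/3  <
x_1 = 2/3, x_2 = 2/3 ↦ 2/3  <
x_1 = 2/3, x_2 = 1 ↦ 2/3  <
x_1 = 1, x_2 = 0 ↦ 0  <
x_1 = 1, x_2 = 1/3 ↦ 1/3  <
x_1 = 1, x_2 = 2/3 ↦ 2/3  <
x_1 = 1, x_2 = 1 ↦ 1  ≥
So 1 of the 16 assignments meets the threshold.

1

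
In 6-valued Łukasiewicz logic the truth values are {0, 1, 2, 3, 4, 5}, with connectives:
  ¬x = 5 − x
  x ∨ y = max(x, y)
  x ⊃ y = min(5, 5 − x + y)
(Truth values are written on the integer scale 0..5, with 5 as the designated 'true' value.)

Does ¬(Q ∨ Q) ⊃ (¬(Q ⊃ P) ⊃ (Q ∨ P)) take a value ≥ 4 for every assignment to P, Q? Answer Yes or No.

At P = 5, Q = 2, for instance:
Q ∨ Q = 2 ∨ 2 = 2
¬(Q ∨ Q) = ¬2 = 3
Q ⊃ P = 2 ⊃ 5 = 5
¬(Q ⊃ P) = ¬5 = 0
Q ∨ P = 2 ∨ 5 = 5
¬(Q ⊃ P) ⊃ (Q ∨ P) = 0 ⊃ 5 = 5
¬(Q ∨ Q) ⊃ (¬(Q ⊃ P) ⊃ (Q ∨ P)) = 3 ⊃ 5 = 5
and checking the remaining 35 assignments likewise gives ≥ 4 in every case.

Yes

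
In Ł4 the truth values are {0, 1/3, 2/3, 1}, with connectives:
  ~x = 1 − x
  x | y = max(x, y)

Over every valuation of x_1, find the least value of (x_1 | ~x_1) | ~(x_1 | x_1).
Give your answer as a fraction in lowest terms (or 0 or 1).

2/3

Take x_1 = 1/3:
~x_1 = ~1/3 = 2/3
x_1 | ~x_1 = 1/3 | 2/3 = 2/3
x_1 | x_1 = 1/3 | 1/3 = 1/3
~(x_1 | x_1) = ~1/3 = 2/3
(x_1 | ~x_1) | ~(x_1 | x_1) = 2/3 | 2/3 = 2/3
No assignment yields a value below 2/3, so this is the minimum.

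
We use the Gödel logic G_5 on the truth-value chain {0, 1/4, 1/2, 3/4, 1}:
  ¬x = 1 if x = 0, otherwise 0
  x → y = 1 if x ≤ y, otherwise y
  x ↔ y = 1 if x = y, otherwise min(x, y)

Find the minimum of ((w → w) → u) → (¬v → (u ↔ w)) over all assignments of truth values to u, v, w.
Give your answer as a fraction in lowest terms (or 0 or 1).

0

Take u = 1/4, v = 0, w = 0:
w → w = 0 → 0 = 1
(w → w) → u = 1 → 1/4 = 1/4
¬v = ¬0 = 1
u ↔ w = 1/4 ↔ 0 = 0
¬v → (u ↔ w) = 1 → 0 = 0
((w → w) → u) → (¬v → (u ↔ w)) = 1/4 → 0 = 0
No assignment yields a value below 0, so this is the minimum.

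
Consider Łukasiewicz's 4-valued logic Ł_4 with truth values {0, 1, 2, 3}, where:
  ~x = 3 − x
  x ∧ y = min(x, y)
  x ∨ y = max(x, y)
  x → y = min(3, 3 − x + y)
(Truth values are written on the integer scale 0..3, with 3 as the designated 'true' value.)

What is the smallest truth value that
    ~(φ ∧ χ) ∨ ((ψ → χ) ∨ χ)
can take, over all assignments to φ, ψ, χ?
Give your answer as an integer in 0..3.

2

Take φ = 1, ψ = 2, χ = 1:
φ ∧ χ = 1 ∧ 1 = 1
~(φ ∧ χ) = ~1 = 2
ψ → χ = 2 → 1 = 2
(ψ → χ) ∨ χ = 2 ∨ 1 = 2
~(φ ∧ χ) ∨ ((ψ → χ) ∨ χ) = 2 ∨ 2 = 2
No assignment yields a value below 2, so this is the minimum.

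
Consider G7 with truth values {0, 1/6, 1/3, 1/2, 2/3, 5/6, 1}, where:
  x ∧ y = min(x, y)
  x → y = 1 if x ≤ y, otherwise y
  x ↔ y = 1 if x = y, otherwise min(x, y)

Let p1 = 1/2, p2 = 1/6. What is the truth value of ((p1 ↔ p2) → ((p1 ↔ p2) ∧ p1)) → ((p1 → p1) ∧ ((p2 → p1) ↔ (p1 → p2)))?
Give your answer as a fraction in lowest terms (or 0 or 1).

1/6

p1 ↔ p2 = 1/2 ↔ 1/6 = 1/6
p1 ↔ p2 = 1/2 ↔ 1/6 = 1/6
(p1 ↔ p2) ∧ p1 = 1/6 ∧ 1/2 = 1/6
(p1 ↔ p2) → ((p1 ↔ p2) ∧ p1) = 1/6 → 1/6 = 1
p1 → p1 = 1/2 → 1/2 = 1
p2 → p1 = 1/6 → 1/2 = 1
p1 → p2 = 1/2 → 1/6 = 1/6
(p2 → p1) ↔ (p1 → p2) = 1 ↔ 1/6 = 1/6
(p1 → p1) ∧ ((p2 → p1) ↔ (p1 → p2)) = 1 ∧ 1/6 = 1/6
((p1 ↔ p2) → ((p1 ↔ p2) ∧ p1)) → ((p1 → p1) ∧ ((p2 → p1) ↔ (p1 → p2))) = 1 → 1/6 = 1/6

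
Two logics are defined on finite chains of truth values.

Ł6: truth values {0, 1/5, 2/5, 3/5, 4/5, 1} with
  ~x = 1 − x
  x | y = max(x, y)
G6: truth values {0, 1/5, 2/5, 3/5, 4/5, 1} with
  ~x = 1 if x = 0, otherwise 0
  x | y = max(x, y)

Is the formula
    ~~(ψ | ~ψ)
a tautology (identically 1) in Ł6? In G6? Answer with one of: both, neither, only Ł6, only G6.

In Ł6: at ψ = 1/5 the value is 4/5 — not a tautology.
In G6: every assignment gives 1 — tautology.

only G6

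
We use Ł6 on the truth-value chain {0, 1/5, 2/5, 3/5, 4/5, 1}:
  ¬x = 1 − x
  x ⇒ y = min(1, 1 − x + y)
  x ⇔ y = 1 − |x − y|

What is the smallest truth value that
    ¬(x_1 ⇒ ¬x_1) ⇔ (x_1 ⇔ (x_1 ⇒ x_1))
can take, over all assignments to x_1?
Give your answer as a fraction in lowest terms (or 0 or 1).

3/5

Take x_1 = 2/5:
¬x_1 = ¬2/5 = 3/5
x_1 ⇒ ¬x_1 = 2/5 ⇒ 3/5 = 1
¬(x_1 ⇒ ¬x_1) = ¬1 = 0
x_1 ⇒ x_1 = 2/5 ⇒ 2/5 = 1
x_1 ⇔ (x_1 ⇒ x_1) = 2/5 ⇔ 1 = 2/5
¬(x_1 ⇒ ¬x_1) ⇔ (x_1 ⇔ (x_1 ⇒ x_1)) = 0 ⇔ 2/5 = 3/5
No assignment yields a value below 3/5, so this is the minimum.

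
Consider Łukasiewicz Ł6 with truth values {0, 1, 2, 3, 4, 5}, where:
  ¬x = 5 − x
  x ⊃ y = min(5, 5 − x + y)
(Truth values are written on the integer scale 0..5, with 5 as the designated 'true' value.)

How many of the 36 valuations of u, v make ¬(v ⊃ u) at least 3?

6

value 5: 1 assignment (counts)
value 4: 2 assignments (counts)
value 3: 3 assignments (counts)
value 2: 4 assignments
value 1: 5 assignments
value 0: 21 assignments
So 6 of the 36 assignments meet the threshold.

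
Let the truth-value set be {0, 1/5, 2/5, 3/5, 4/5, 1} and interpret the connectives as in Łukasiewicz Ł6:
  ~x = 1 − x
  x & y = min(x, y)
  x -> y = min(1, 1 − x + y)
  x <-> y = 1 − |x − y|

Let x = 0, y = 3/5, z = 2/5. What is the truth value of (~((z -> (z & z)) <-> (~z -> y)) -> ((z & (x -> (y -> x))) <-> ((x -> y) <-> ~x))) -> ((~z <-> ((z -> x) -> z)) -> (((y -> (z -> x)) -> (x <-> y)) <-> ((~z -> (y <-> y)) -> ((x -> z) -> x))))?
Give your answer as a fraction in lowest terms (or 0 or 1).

4/5

z & z = 2/5 & 2/5 = 2/5
z -> (z & z) = 2/5 -> 2/5 = 1
~z = ~2/5 = 3/5
~z -> y = 3/5 -> 3/5 = 1
(z -> (z & z)) <-> (~z -> y) = 1 <-> 1 = 1
~((z -> (z & z)) <-> (~z -> y)) = ~1 = 0
y -> x = 3/5 -> 0 = 2/5
x -> (y -> x) = 0 -> 2/5 = 1
z & (x -> (y -> x)) = 2/5 & 1 = 2/5
x -> y = 0 -> 3/5 = 1
~x = ~0 = 1
(x -> y) <-> ~x = 1 <-> 1 = 1
(z & (x -> (y -> x))) <-> ((x -> y) <-> ~x) = 2/5 <-> 1 = 2/5
~((z -> (z & z)) <-> (~z -> y)) -> ((z & (x -> (y -> x))) <-> ((x -> y) <-> ~x)) = 0 -> 2/5 = 1
~z = ~2/5 = 3/5
z -> x = 2/5 -> 0 = 3/5
(z -> x) -> z = 3/5 -> 2/5 = 4/5
~z <-> ((z -> x) -> z) = 3/5 <-> 4/5 = 4/5
z -> x = 2/5 -> 0 = 3/5
y -> (z -> x) = 3/5 -> 3/5 = 1
x <-> y = 0 <-> 3/5 = 2/5
(y -> (z -> x)) -> (x <-> y) = 1 -> 2/5 = 2/5
~z = ~2/5 = 3/5
y <-> y = 3/5 <-> 3/5 = 1
~z -> (y <-> y) = 3/5 -> 1 = 1
x -> z = 0 -> 2/5 = 1
(x -> z) -> x = 1 -> 0 = 0
(~z -> (y <-> y)) -> ((x -> z) -> x) = 1 -> 0 = 0
((y -> (z -> x)) -> (x <-> y)) <-> ((~z -> (y <-> y)) -> ((x -> z) -> x)) = 2/5 <-> 0 = 3/5
(~z <-> ((z -> x) -> z)) -> (((y -> (z -> x)) -> (x <-> y)) <-> ((~z -> (y <-> y)) -> ((x -> z) -> x))) = 4/5 -> 3/5 = 4/5
(~((z -> (z & z)) <-> (~z -> y)) -> ((z & (x -> (y -> x))) <-> ((x -> y) <-> ~x))) -> ((~z <-> ((z -> x) -> z)) -> (((y -> (z -> x)) -> (x <-> y)) <-> ((~z -> (y <-> y)) -> ((x -> z) -> x)))) = 1 -> 4/5 = 4/5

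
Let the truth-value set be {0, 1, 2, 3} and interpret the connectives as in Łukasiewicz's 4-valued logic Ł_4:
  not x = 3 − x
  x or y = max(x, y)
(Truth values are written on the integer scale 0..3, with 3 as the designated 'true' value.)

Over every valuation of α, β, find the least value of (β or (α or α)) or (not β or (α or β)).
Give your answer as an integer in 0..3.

Take α = 0, β = 1:
α or α = 0 or 0 = 0
β or (α or α) = 1 or 0 = 1
not β = not 1 = 2
α or β = 0 or 1 = 1
not β or (α or β) = 2 or 1 = 2
(β or (α or α)) or (not β or (α or β)) = 1 or 2 = 2
No assignment yields a value below 2, so this is the minimum.

2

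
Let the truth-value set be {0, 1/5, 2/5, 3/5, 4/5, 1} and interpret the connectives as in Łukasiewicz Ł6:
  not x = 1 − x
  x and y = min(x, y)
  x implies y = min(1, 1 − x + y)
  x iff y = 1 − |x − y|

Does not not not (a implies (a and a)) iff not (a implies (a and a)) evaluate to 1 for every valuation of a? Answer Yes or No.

a = 0 ↦ 1
a = 1/5 ↦ 1
a = 2/5 ↦ 1
a = 3/5 ↦ 1
a = 4/5 ↦ 1
a = 1 ↦ 1
Every assignment gives a value ≥ 1.

Yes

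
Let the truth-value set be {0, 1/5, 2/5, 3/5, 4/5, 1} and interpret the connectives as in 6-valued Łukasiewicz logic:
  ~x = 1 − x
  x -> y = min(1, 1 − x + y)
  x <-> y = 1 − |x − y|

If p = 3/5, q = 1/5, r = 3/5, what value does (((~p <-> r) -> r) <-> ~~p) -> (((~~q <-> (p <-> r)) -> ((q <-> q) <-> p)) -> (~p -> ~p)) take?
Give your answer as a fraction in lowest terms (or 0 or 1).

~p = ~3/5 = 2/5
~p <-> r = 2/5 <-> 3/5 = 4/5
(~p <-> r) -> r = 4/5 -> 3/5 = 4/5
~p = ~3/5 = 2/5
~~p = ~2/5 = 3/5
((~p <-> r) -> r) <-> ~~p = 4/5 <-> 3/5 = 4/5
~q = ~1/5 = 4/5
~~q = ~4/5 = 1/5
p <-> r = 3/5 <-> 3/5 = 1
~~q <-> (p <-> r) = 1/5 <-> 1 = 1/5
q <-> q = 1/5 <-> 1/5 = 1
(q <-> q) <-> p = 1 <-> 3/5 = 3/5
(~~q <-> (p <-> r)) -> ((q <-> q) <-> p) = 1/5 -> 3/5 = 1
~p = ~3/5 = 2/5
~p = ~3/5 = 2/5
~p -> ~p = 2/5 -> 2/5 = 1
((~~q <-> (p <-> r)) -> ((q <-> q) <-> p)) -> (~p -> ~p) = 1 -> 1 = 1
(((~p <-> r) -> r) <-> ~~p) -> (((~~q <-> (p <-> r)) -> ((q <-> q) <-> p)) -> (~p -> ~p)) = 4/5 -> 1 = 1

1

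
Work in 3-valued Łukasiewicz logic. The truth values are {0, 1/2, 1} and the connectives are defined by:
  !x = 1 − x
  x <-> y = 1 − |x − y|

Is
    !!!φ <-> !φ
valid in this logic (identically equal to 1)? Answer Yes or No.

φ = 0 ↦ 1
φ = 1/2 ↦ 1
φ = 1 ↦ 1
Every assignment gives a value ≥ 1.

Yes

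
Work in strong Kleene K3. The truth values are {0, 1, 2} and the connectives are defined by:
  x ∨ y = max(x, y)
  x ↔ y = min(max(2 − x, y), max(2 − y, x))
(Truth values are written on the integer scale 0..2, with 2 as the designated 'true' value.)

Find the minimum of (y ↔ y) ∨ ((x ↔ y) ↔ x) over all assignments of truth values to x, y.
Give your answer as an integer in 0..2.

1

Take x = 0, y = 1:
y ↔ y = 1 ↔ 1 = 1
x ↔ y = 0 ↔ 1 = 1
(x ↔ y) ↔ x = 1 ↔ 0 = 1
(y ↔ y) ∨ ((x ↔ y) ↔ x) = 1 ∨ 1 = 1
No assignment yields a value below 1, so this is the minimum.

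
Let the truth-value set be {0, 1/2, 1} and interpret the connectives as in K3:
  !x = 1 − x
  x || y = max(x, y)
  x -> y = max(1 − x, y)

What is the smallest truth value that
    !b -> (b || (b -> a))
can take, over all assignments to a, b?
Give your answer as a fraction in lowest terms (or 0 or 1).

1/2

Take a = 0, b = 1/2:
!b = !1/2 = 1/2
b -> a = 1/2 -> 0 = 1/2
b || (b -> a) = 1/2 || 1/2 = 1/2
!b -> (b || (b -> a)) = 1/2 -> 1/2 = 1/2
No assignment yields a value below 1/2, so this is the minimum.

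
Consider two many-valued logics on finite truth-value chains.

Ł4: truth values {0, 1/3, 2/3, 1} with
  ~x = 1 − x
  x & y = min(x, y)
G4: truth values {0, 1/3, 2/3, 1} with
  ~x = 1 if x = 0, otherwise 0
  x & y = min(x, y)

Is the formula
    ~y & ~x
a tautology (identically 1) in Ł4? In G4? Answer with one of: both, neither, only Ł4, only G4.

neither

In Ł4: at x = 0, y = 1/3 the value is 2/3 — not a tautology.
In G4: at x = 0, y = 1/3 the value is 0 — not a tautology.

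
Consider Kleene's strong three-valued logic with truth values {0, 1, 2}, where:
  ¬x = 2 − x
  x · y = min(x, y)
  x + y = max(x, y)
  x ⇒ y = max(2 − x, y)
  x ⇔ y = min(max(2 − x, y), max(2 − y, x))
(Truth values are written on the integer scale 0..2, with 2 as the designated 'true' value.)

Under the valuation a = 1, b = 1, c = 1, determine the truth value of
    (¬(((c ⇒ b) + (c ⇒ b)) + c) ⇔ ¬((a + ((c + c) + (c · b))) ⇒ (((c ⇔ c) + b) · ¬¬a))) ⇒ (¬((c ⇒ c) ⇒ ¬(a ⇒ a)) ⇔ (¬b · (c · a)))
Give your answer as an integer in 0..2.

1

c ⇒ b = 1 ⇒ 1 = 1
c ⇒ b = 1 ⇒ 1 = 1
(c ⇒ b) + (c ⇒ b) = 1 + 1 = 1
((c ⇒ b) + (c ⇒ b)) + c = 1 + 1 = 1
¬(((c ⇒ b) + (c ⇒ b)) + c) = ¬1 = 1
c + c = 1 + 1 = 1
c · b = 1 · 1 = 1
(c + c) + (c · b) = 1 + 1 = 1
a + ((c + c) + (c · b)) = 1 + 1 = 1
c ⇔ c = 1 ⇔ 1 = 1
(c ⇔ c) + b = 1 + 1 = 1
¬a = ¬1 = 1
¬¬a = ¬1 = 1
((c ⇔ c) + b) · ¬¬a = 1 · 1 = 1
(a + ((c + c) + (c · b))) ⇒ (((c ⇔ c) + b) · ¬¬a) = 1 ⇒ 1 = 1
¬((a + ((c + c) + (c · b))) ⇒ (((c ⇔ c) + b) · ¬¬a)) = ¬1 = 1
¬(((c ⇒ b) + (c ⇒ b)) + c) ⇔ ¬((a + ((c + c) + (c · b))) ⇒ (((c ⇔ c) + b) · ¬¬a)) = 1 ⇔ 1 = 1
c ⇒ c = 1 ⇒ 1 = 1
a ⇒ a = 1 ⇒ 1 = 1
¬(a ⇒ a) = ¬1 = 1
(c ⇒ c) ⇒ ¬(a ⇒ a) = 1 ⇒ 1 = 1
¬((c ⇒ c) ⇒ ¬(a ⇒ a)) = ¬1 = 1
¬b = ¬1 = 1
c · a = 1 · 1 = 1
¬b · (c · a) = 1 · 1 = 1
¬((c ⇒ c) ⇒ ¬(a ⇒ a)) ⇔ (¬b · (c · a)) = 1 ⇔ 1 = 1
(¬(((c ⇒ b) + (c ⇒ b)) + c) ⇔ ¬((a + ((c + c) + (c · b))) ⇒ (((c ⇔ c) + b) · ¬¬a))) ⇒ (¬((c ⇒ c) ⇒ ¬(a ⇒ a)) ⇔ (¬b · (c · a))) = 1 ⇒ 1 = 1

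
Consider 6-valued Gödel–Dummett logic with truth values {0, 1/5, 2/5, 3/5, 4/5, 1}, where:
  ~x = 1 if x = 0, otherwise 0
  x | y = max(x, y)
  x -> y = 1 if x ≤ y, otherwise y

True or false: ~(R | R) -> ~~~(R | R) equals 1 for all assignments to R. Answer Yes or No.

R = 0 ↦ 1
R = 1/5 ↦ 1
R = 2/5 ↦ 1
R = 3/5 ↦ 1
R = 4/5 ↦ 1
R = 1 ↦ 1
Every assignment gives a value ≥ 1.

Yes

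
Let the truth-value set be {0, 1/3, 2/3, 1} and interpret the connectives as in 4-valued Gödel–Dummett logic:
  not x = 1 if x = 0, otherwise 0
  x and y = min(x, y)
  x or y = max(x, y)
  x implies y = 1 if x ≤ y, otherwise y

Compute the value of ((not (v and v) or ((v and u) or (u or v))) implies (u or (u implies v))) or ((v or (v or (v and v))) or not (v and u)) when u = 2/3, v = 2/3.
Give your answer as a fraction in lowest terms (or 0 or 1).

v and v = 2/3 and 2/3 = 2/3
not (v and v) = not 2/3 = 0
v and u = 2/3 and 2/3 = 2/3
u or v = 2/3 or 2/3 = 2/3
(v and u) or (u or v) = 2/3 or 2/3 = 2/3
not (v and v) or ((v and u) or (u or v)) = 0 or 2/3 = 2/3
u implies v = 2/3 implies 2/3 = 1
u or (u implies v) = 2/3 or 1 = 1
(not (v and v) or ((v and u) or (u or v))) implies (u or (u implies v)) = 2/3 implies 1 = 1
v and v = 2/3 and 2/3 = 2/3
v or (v and v) = 2/3 or 2/3 = 2/3
v or (v or (v and v)) = 2/3 or 2/3 = 2/3
v and u = 2/3 and 2/3 = 2/3
not (v and u) = not 2/3 = 0
(v or (v or (v and v))) or not (v and u) = 2/3 or 0 = 2/3
((not (v and v) or ((v and u) or (u or v))) implies (u or (u implies v))) or ((v or (v or (v and v))) or not (v and u)) = 1 or 2/3 = 1

1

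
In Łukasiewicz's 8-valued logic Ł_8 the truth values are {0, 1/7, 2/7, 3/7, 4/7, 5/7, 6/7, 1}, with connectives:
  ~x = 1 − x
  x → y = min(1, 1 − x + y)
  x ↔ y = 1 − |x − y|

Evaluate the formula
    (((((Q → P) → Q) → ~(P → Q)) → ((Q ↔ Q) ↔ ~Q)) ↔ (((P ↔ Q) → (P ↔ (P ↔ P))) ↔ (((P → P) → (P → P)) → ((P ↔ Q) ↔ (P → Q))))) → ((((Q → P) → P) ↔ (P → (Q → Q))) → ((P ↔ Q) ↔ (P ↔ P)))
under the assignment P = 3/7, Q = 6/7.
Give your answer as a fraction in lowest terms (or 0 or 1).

Q → P = 6/7 → 3/7 = 4/7
(Q → P) → Q = 4/7 → 6/7 = 1
P → Q = 3/7 → 6/7 = 1
~(P → Q) = ~1 = 0
((Q → P) → Q) → ~(P → Q) = 1 → 0 = 0
Q ↔ Q = 6/7 ↔ 6/7 = 1
~Q = ~6/7 = 1/7
(Q ↔ Q) ↔ ~Q = 1 ↔ 1/7 = 1/7
(((Q → P) → Q) → ~(P → Q)) → ((Q ↔ Q) ↔ ~Q) = 0 → 1/7 = 1
P ↔ Q = 3/7 ↔ 6/7 = 4/7
P ↔ P = 3/7 ↔ 3/7 = 1
P ↔ (P ↔ P) = 3/7 ↔ 1 = 3/7
(P ↔ Q) → (P ↔ (P ↔ P)) = 4/7 → 3/7 = 6/7
P → P = 3/7 → 3/7 = 1
P → P = 3/7 → 3/7 = 1
(P → P) → (P → P) = 1 → 1 = 1
P ↔ Q = 3/7 ↔ 6/7 = 4/7
P → Q = 3/7 → 6/7 = 1
(P ↔ Q) ↔ (P → Q) = 4/7 ↔ 1 = 4/7
((P → P) → (P → P)) → ((P ↔ Q) ↔ (P → Q)) = 1 → 4/7 = 4/7
((P ↔ Q) → (P ↔ (P ↔ P))) ↔ (((P → P) → (P → P)) → ((P ↔ Q) ↔ (P → Q))) = 6/7 ↔ 4/7 = 5/7
((((Q → P) → Q) → ~(P → Q)) → ((Q ↔ Q) ↔ ~Q)) ↔ (((P ↔ Q) → (P ↔ (P ↔ P))) ↔ (((P → P) → (P → P)) → ((P ↔ Q) ↔ (P → Q)))) = 1 ↔ 5/7 = 5/7
Q → P = 6/7 → 3/7 = 4/7
(Q → P) → P = 4/7 → 3/7 = 6/7
Q → Q = 6/7 → 6/7 = 1
P → (Q → Q) = 3/7 → 1 = 1
((Q → P) → P) ↔ (P → (Q → Q)) = 6/7 ↔ 1 = 6/7
P ↔ Q = 3/7 ↔ 6/7 = 4/7
P ↔ P = 3/7 ↔ 3/7 = 1
(P ↔ Q) ↔ (P ↔ P) = 4/7 ↔ 1 = 4/7
(((Q → P) → P) ↔ (P → (Q → Q))) → ((P ↔ Q) ↔ (P ↔ P)) = 6/7 → 4/7 = 5/7
(((((Q → P) → Q) → ~(P → Q)) → ((Q ↔ Q) ↔ ~Q)) ↔ (((P ↔ Q) → (P ↔ (P ↔ P))) ↔ (((P → P) → (P → P)) → ((P ↔ Q) ↔ (P → Q))))) → ((((Q → P) → P) ↔ (P → (Q → Q))) → ((P ↔ Q) ↔ (P ↔ P))) = 5/7 → 5/7 = 1

1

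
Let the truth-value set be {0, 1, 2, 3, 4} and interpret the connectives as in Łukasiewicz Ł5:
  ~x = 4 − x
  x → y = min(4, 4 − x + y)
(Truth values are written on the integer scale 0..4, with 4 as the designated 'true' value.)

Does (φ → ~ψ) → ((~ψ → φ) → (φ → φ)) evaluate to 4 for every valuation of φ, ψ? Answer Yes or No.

At φ = 4, ψ = 3, for instance:
~ψ = ~3 = 1
φ → ~ψ = 4 → 1 = 1
~ψ → φ = 1 → 4 = 4
φ → φ = 4 → 4 = 4
(~ψ → φ) → (φ → φ) = 4 → 4 = 4
(φ → ~ψ) → ((~ψ → φ) → (φ → φ)) = 1 → 4 = 4
and checking the remaining 24 assignments likewise gives ≥ 4 in every case.

Yes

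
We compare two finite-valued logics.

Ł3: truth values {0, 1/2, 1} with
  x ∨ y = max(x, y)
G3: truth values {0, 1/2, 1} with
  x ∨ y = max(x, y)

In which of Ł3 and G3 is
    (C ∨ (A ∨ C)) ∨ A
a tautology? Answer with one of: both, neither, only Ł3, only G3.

In Ł3: at A = 0, C = 0 the value is 0 — not a tautology.
In G3: at A = 0, C = 0 the value is 0 — not a tautology.

neither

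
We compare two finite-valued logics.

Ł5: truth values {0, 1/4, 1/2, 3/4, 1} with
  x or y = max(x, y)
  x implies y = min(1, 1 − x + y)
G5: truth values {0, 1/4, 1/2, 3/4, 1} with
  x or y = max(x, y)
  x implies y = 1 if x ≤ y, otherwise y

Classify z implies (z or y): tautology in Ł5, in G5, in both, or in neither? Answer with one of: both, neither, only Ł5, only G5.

both

In Ł5: every assignment gives 1 — tautology.
In G5: every assignment gives 1 — tautology.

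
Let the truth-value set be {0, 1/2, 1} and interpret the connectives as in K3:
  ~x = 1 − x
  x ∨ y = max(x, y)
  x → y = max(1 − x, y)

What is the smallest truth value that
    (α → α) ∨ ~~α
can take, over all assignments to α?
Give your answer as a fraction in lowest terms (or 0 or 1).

Take α = 1/2:
α → α = 1/2 → 1/2 = 1/2
~α = ~1/2 = 1/2
~~α = ~1/2 = 1/2
(α → α) ∨ ~~α = 1/2 ∨ 1/2 = 1/2
No assignment yields a value below 1/2, so this is the minimum.

1/2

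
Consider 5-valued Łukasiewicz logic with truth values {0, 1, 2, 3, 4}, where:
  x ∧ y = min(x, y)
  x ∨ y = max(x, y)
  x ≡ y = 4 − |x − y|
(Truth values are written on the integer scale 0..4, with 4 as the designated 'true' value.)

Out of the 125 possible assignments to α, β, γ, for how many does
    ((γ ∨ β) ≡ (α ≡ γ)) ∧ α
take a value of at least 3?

41

value 4: 15 assignments (counts)
value 3: 26 assignments (counts)
value 2: 30 assignments
value 1: 28 assignments
value 0: 26 assignments
So 41 of the 125 assignments meet the threshold.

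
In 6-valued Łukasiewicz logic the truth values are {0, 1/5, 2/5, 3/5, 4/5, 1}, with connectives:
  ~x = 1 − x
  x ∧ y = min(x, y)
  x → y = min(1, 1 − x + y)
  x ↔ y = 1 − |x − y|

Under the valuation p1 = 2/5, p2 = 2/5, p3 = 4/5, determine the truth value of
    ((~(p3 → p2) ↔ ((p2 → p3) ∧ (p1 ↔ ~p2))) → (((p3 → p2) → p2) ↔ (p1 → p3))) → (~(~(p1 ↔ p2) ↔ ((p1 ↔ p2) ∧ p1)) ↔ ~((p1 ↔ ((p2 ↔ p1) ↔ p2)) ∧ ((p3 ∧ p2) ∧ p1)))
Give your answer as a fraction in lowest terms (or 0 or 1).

p3 → p2 = 4/5 → 2/5 = 3/5
~(p3 → p2) = ~3/5 = 2/5
p2 → p3 = 2/5 → 4/5 = 1
~p2 = ~2/5 = 3/5
p1 ↔ ~p2 = 2/5 ↔ 3/5 = 4/5
(p2 → p3) ∧ (p1 ↔ ~p2) = 1 ∧ 4/5 = 4/5
~(p3 → p2) ↔ ((p2 → p3) ∧ (p1 ↔ ~p2)) = 2/5 ↔ 4/5 = 3/5
p3 → p2 = 4/5 → 2/5 = 3/5
(p3 → p2) → p2 = 3/5 → 2/5 = 4/5
p1 → p3 = 2/5 → 4/5 = 1
((p3 → p2) → p2) ↔ (p1 → p3) = 4/5 ↔ 1 = 4/5
(~(p3 → p2) ↔ ((p2 → p3) ∧ (p1 ↔ ~p2))) → (((p3 → p2) → p2) ↔ (p1 → p3)) = 3/5 → 4/5 = 1
p1 ↔ p2 = 2/5 ↔ 2/5 = 1
~(p1 ↔ p2) = ~1 = 0
p1 ↔ p2 = 2/5 ↔ 2/5 = 1
(p1 ↔ p2) ∧ p1 = 1 ∧ 2/5 = 2/5
~(p1 ↔ p2) ↔ ((p1 ↔ p2) ∧ p1) = 0 ↔ 2/5 = 3/5
~(~(p1 ↔ p2) ↔ ((p1 ↔ p2) ∧ p1)) = ~3/5 = 2/5
p2 ↔ p1 = 2/5 ↔ 2/5 = 1
(p2 ↔ p1) ↔ p2 = 1 ↔ 2/5 = 2/5
p1 ↔ ((p2 ↔ p1) ↔ p2) = 2/5 ↔ 2/5 = 1
p3 ∧ p2 = 4/5 ∧ 2/5 = 2/5
(p3 ∧ p2) ∧ p1 = 2/5 ∧ 2/5 = 2/5
(p1 ↔ ((p2 ↔ p1) ↔ p2)) ∧ ((p3 ∧ p2) ∧ p1) = 1 ∧ 2/5 = 2/5
~((p1 ↔ ((p2 ↔ p1) ↔ p2)) ∧ ((p3 ∧ p2) ∧ p1)) = ~2/5 = 3/5
~(~(p1 ↔ p2) ↔ ((p1 ↔ p2) ∧ p1)) ↔ ~((p1 ↔ ((p2 ↔ p1) ↔ p2)) ∧ ((p3 ∧ p2) ∧ p1)) = 2/5 ↔ 3/5 = 4/5
((~(p3 → p2) ↔ ((p2 → p3) ∧ (p1 ↔ ~p2))) → (((p3 → p2) → p2) ↔ (p1 → p3))) → (~(~(p1 ↔ p2) ↔ ((p1 ↔ p2) ∧ p1)) ↔ ~((p1 ↔ ((p2 ↔ p1) ↔ p2)) ∧ ((p3 ∧ p2) ∧ p1))) = 1 → 4/5 = 4/5

4/5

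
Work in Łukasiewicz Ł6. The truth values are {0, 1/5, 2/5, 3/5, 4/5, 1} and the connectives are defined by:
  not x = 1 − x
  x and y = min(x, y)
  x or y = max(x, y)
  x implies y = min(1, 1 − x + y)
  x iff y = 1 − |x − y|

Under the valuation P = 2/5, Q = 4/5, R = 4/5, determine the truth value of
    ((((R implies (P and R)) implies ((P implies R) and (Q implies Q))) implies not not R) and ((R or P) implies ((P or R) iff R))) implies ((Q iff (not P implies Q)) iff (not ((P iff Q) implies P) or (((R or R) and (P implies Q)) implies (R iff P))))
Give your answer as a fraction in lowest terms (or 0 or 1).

P and R = 2/5 and 4/5 = 2/5
R implies (P and R) = 4/5 implies 2/5 = 3/5
P implies R = 2/5 implies 4/5 = 1
Q implies Q = 4/5 implies 4/5 = 1
(P implies R) and (Q implies Q) = 1 and 1 = 1
(R implies (P and R)) implies ((P implies R) and (Q implies Q)) = 3/5 implies 1 = 1
not R = not 4/5 = 1/5
not not R = not 1/5 = 4/5
((R implies (P and R)) implies ((P implies R) and (Q implies Q))) implies not not R = 1 implies 4/5 = 4/5
R or P = 4/5 or 2/5 = 4/5
P or R = 2/5 or 4/5 = 4/5
(P or R) iff R = 4/5 iff 4/5 = 1
(R or P) implies ((P or R) iff R) = 4/5 implies 1 = 1
(((R implies (P and R)) implies ((P implies R) and (Q implies Q))) implies not not R) and ((R or P) implies ((P or R) iff R)) = 4/5 and 1 = 4/5
not P = not 2/5 = 3/5
not P implies Q = 3/5 implies 4/5 = 1
Q iff (not P implies Q) = 4/5 iff 1 = 4/5
P iff Q = 2/5 iff 4/5 = 3/5
(P iff Q) implies P = 3/5 implies 2/5 = 4/5
not ((P iff Q) implies P) = not 4/5 = 1/5
R or R = 4/5 or 4/5 = 4/5
P implies Q = 2/5 implies 4/5 = 1
(R or R) and (P implies Q) = 4/5 and 1 = 4/5
R iff P = 4/5 iff 2/5 = 3/5
((R or R) and (P implies Q)) implies (R iff P) = 4/5 implies 3/5 = 4/5
not ((P iff Q) implies P) or (((R or R) and (P implies Q)) implies (R iff P)) = 1/5 or 4/5 = 4/5
(Q iff (not P implies Q)) iff (not ((P iff Q) implies P) or (((R or R) and (P implies Q)) implies (R iff P))) = 4/5 iff 4/5 = 1
((((R implies (P and R)) implies ((P implies R) and (Q implies Q))) implies not not R) and ((R or P) implies ((P or R) iff R))) implies ((Q iff (not P implies Q)) iff (not ((P iff Q) implies P) or (((R or R) and (P implies Q)) implies (R iff P)))) = 4/5 implies 1 = 1

1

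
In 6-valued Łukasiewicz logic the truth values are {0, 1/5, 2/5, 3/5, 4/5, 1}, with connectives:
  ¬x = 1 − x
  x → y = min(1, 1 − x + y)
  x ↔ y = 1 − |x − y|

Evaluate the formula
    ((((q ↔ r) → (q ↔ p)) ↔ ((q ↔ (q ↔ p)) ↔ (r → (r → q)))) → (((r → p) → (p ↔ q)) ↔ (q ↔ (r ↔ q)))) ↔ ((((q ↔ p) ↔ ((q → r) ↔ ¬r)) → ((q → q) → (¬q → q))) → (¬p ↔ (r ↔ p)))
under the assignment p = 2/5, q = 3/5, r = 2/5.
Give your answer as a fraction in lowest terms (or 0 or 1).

3/5

q ↔ r = 3/5 ↔ 2/5 = 4/5
q ↔ p = 3/5 ↔ 2/5 = 4/5
(q ↔ r) → (q ↔ p) = 4/5 → 4/5 = 1
q ↔ p = 3/5 ↔ 2/5 = 4/5
q ↔ (q ↔ p) = 3/5 ↔ 4/5 = 4/5
r → q = 2/5 → 3/5 = 1
r → (r → q) = 2/5 → 1 = 1
(q ↔ (q ↔ p)) ↔ (r → (r → q)) = 4/5 ↔ 1 = 4/5
((q ↔ r) → (q ↔ p)) ↔ ((q ↔ (q ↔ p)) ↔ (r → (r → q))) = 1 ↔ 4/5 = 4/5
r → p = 2/5 → 2/5 = 1
p ↔ q = 2/5 ↔ 3/5 = 4/5
(r → p) → (p ↔ q) = 1 → 4/5 = 4/5
r ↔ q = 2/5 ↔ 3/5 = 4/5
q ↔ (r ↔ q) = 3/5 ↔ 4/5 = 4/5
((r → p) → (p ↔ q)) ↔ (q ↔ (r ↔ q)) = 4/5 ↔ 4/5 = 1
(((q ↔ r) → (q ↔ p)) ↔ ((q ↔ (q ↔ p)) ↔ (r → (r → q)))) → (((r → p) → (p ↔ q)) ↔ (q ↔ (r ↔ q))) = 4/5 → 1 = 1
q ↔ p = 3/5 ↔ 2/5 = 4/5
q → r = 3/5 → 2/5 = 4/5
¬r = ¬2/5 = 3/5
(q → r) ↔ ¬r = 4/5 ↔ 3/5 = 4/5
(q ↔ p) ↔ ((q → r) ↔ ¬r) = 4/5 ↔ 4/5 = 1
q → q = 3/5 → 3/5 = 1
¬q = ¬3/5 = 2/5
¬q → q = 2/5 → 3/5 = 1
(q → q) → (¬q → q) = 1 → 1 = 1
((q ↔ p) ↔ ((q → r) ↔ ¬r)) → ((q → q) → (¬q → q)) = 1 → 1 = 1
¬p = ¬2/5 = 3/5
r ↔ p = 2/5 ↔ 2/5 = 1
¬p ↔ (r ↔ p) = 3/5 ↔ 1 = 3/5
(((q ↔ p) ↔ ((q → r) ↔ ¬r)) → ((q → q) → (¬q → q))) → (¬p ↔ (r ↔ p)) = 1 → 3/5 = 3/5
((((q ↔ r) → (q ↔ p)) ↔ ((q ↔ (q ↔ p)) ↔ (r → (r → q)))) → (((r → p) → (p ↔ q)) ↔ (q ↔ (r ↔ q)))) ↔ ((((q ↔ p) ↔ ((q → r) ↔ ¬r)) → ((q → q) → (¬q → q))) → (¬p ↔ (r ↔ p))) = 1 ↔ 3/5 = 3/5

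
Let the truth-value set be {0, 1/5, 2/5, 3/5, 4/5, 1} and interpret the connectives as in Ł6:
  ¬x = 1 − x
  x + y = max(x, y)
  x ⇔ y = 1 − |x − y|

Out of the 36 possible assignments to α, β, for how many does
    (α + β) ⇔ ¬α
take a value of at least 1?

3

value 1: 3 assignments (counts)
value 4/5: 11 assignments
value 3/5: 4 assignments
value 2/5: 9 assignments
value 1/5: 2 assignments
value 0: 7 assignments
So 3 of the 36 assignments meet the threshold.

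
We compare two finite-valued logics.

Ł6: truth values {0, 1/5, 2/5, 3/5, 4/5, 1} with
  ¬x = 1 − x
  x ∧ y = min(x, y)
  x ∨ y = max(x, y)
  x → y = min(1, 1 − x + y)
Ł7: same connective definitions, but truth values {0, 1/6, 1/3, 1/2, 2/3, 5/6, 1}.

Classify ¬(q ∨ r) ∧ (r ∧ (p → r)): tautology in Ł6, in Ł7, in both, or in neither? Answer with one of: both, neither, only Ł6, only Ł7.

In Ł6: at p = 0, q = 0, r = 0 the value is 0 — not a tautology.
In Ł7: at p = 0, q = 0, r = 0 the value is 0 — not a tautology.

neither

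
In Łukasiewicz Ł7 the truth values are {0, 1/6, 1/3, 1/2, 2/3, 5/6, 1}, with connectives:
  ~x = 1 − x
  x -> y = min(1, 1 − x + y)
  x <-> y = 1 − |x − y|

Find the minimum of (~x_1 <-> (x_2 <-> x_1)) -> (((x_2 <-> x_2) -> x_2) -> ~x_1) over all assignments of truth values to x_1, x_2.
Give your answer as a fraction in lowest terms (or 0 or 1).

Take x_1 = 1/2, x_2 = 1:
~x_1 = ~1/2 = 1/2
x_2 <-> x_1 = 1 <-> 1/2 = 1/2
~x_1 <-> (x_2 <-> x_1) = 1/2 <-> 1/2 = 1
x_2 <-> x_2 = 1 <-> 1 = 1
(x_2 <-> x_2) -> x_2 = 1 -> 1 = 1
~x_1 = ~1/2 = 1/2
((x_2 <-> x_2) -> x_2) -> ~x_1 = 1 -> 1/2 = 1/2
(~x_1 <-> (x_2 <-> x_1)) -> (((x_2 <-> x_2) -> x_2) -> ~x_1) = 1 -> 1/2 = 1/2
No assignment yields a value below 1/2, so this is the minimum.

1/2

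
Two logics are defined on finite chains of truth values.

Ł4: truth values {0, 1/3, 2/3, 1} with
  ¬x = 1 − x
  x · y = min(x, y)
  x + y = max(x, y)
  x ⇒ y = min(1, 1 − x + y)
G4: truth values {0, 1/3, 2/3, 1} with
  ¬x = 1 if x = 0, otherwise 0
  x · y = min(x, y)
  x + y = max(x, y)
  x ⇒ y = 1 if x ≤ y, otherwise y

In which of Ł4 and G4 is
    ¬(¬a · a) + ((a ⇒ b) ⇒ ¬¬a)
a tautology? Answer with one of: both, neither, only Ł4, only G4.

only G4

In Ł4: at a = 1/3, b = 0 the value is 2/3 — not a tautology.
In G4: every assignment gives 1 — tautology.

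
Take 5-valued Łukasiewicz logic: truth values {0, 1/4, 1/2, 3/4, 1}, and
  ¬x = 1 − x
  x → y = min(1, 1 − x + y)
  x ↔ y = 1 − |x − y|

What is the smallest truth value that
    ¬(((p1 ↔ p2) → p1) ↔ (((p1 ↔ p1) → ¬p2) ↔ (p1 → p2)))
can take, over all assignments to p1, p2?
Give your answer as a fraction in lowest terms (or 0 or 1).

Take p1 = 0, p2 = 1/2:
p1 ↔ p2 = 0 ↔ 1/2 = 1/2
(p1 ↔ p2) → p1 = 1/2 → 0 = 1/2
p1 ↔ p1 = 0 ↔ 0 = 1
¬p2 = ¬1/2 = 1/2
(p1 ↔ p1) → ¬p2 = 1 → 1/2 = 1/2
p1 → p2 = 0 → 1/2 = 1
((p1 ↔ p1) → ¬p2) ↔ (p1 → p2) = 1/2 ↔ 1 = 1/2
((p1 ↔ p2) → p1) ↔ (((p1 ↔ p1) → ¬p2) ↔ (p1 → p2)) = 1/2 ↔ 1/2 = 1
¬(((p1 ↔ p2) → p1) ↔ (((p1 ↔ p1) → ¬p2) ↔ (p1 → p2))) = ¬1 = 0
No assignment yields a value below 0, so this is the minimum.

0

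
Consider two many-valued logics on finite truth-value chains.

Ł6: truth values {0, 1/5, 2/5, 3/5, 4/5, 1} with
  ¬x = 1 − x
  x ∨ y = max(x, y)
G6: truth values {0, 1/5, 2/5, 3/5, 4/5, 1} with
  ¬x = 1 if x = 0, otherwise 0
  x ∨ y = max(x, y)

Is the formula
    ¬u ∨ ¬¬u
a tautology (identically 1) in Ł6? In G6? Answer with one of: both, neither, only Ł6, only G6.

only G6

In Ł6: at u = 1/5 the value is 4/5 — not a tautology.
In G6: every assignment gives 1 — tautology.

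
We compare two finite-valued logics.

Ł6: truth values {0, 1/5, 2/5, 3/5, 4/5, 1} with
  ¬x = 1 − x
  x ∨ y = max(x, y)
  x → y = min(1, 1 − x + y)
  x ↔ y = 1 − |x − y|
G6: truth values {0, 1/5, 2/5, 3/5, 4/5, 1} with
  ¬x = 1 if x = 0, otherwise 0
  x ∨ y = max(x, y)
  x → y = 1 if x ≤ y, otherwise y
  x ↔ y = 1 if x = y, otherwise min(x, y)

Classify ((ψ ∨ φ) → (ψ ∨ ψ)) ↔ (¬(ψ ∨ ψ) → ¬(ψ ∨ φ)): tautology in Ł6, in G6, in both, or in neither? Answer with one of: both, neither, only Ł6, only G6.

In Ł6: every assignment gives 1 — tautology.
In G6: at φ = 2/5, ψ = 1/5 the value is 1/5 — not a tautology.

only Ł6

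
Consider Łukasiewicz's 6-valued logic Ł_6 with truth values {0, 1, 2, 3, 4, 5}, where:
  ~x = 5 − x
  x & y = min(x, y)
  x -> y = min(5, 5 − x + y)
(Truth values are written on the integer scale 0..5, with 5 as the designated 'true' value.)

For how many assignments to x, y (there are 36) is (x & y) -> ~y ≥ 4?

29

value 5: 24 assignments (counts)
value 4: 5 assignments (counts)
value 3: 2 assignments
value 2: 3 assignments
value 1: 1 assignment
value 0: 1 assignment
So 29 of the 36 assignments meet the threshold.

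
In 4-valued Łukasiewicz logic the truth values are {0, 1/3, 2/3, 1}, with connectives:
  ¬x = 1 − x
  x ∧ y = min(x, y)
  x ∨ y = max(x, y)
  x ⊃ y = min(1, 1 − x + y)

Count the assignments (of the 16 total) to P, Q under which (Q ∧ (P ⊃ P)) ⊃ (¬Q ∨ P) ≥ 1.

P = 0, Q = 0 ↦ 1  ≥
P = 0, Q = 1/3 ↦ 1  ≥
P = 0, Q = 2/3 ↦ 2/3  <
P = 0, Q = 1 ↦ 0  <
P = 1/3, Q = 0 ↦ 1  ≥
P = 1/3, Q = 1/3 ↦ 1  ≥
P = 1/3, Q = 2/3 ↦ 2/3  <
P = 1/3, Q = 1 ↦ 1/3  <
P = 2/3, Q = 0 ↦ 1  ≥
P = 2/3, Q = 1/3 ↦ 1  ≥
P = 2/3, Q = 2/3 ↦ 1  ≥
P = 2/3, Q = 1 ↦ 2/3  <
P = 1, Q = 0 ↦ 1  ≥
P = 1, Q = 1/3 ↦ 1  ≥
P = 1, Q = 2/3 ↦ 1  ≥
P = 1, Q = 1 ↦ 1  ≥
So 11 of the 16 assignments meet the threshold.

11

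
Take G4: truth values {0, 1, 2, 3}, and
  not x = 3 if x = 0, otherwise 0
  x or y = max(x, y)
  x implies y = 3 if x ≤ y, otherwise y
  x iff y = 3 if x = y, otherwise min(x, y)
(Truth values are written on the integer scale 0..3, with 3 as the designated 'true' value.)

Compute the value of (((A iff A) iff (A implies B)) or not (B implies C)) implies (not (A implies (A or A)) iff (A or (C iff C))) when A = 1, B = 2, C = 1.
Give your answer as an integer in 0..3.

A iff A = 1 iff 1 = 3
A implies B = 1 implies 2 = 3
(A iff A) iff (A implies B) = 3 iff 3 = 3
B implies C = 2 implies 1 = 1
not (B implies C) = not 1 = 0
((A iff A) iff (A implies B)) or not (B implies C) = 3 or 0 = 3
A or A = 1 or 1 = 1
A implies (A or A) = 1 implies 1 = 3
not (A implies (A or A)) = not 3 = 0
C iff C = 1 iff 1 = 3
A or (C iff C) = 1 or 3 = 3
not (A implies (A or A)) iff (A or (C iff C)) = 0 iff 3 = 0
(((A iff A) iff (A implies B)) or not (B implies C)) implies (not (A implies (A or A)) iff (A or (C iff C))) = 3 implies 0 = 0

0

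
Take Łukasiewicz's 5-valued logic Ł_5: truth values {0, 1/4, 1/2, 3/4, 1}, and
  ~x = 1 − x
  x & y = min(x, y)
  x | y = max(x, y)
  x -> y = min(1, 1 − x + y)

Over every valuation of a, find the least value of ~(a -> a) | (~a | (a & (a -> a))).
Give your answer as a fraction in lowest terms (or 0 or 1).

1/2

Take a = 1/2:
a -> a = 1/2 -> 1/2 = 1
~(a -> a) = ~1 = 0
~a = ~1/2 = 1/2
a -> a = 1/2 -> 1/2 = 1
a & (a -> a) = 1/2 & 1 = 1/2
~a | (a & (a -> a)) = 1/2 | 1/2 = 1/2
~(a -> a) | (~a | (a & (a -> a))) = 0 | 1/2 = 1/2
No assignment yields a value below 1/2, so this is the minimum.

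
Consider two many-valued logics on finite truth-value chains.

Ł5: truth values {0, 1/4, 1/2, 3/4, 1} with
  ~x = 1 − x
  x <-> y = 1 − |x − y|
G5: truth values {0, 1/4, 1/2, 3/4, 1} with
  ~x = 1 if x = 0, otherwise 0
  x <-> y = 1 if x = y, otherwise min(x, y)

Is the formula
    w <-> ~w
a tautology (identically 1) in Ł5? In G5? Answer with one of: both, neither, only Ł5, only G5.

neither

In Ł5: at w = 0 the value is 0 — not a tautology.
In G5: at w = 0 the value is 0 — not a tautology.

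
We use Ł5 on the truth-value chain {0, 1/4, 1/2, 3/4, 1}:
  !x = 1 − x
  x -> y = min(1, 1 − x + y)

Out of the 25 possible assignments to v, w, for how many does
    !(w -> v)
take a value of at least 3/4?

3

value 1: 1 assignment (counts)
value 3/4: 2 assignments (counts)
value 1/2: 3 assignments
value 1/4: 4 assignments
value 0: 15 assignments
So 3 of the 25 assignments meet the threshold.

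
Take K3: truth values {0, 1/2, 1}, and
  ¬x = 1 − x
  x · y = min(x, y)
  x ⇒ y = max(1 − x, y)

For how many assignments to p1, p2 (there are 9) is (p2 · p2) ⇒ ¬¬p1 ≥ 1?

p1 = 0, p2 = 0 ↦ 1  ≥
p1 = 0, p2 = 1/2 ↦ 1/2  <
p1 = 0, p2 = 1 ↦ 0  <
p1 = 1/2, p2 = 0 ↦ 1  ≥
p1 = 1/2, p2 = 1/2 ↦ 1/2  <
p1 = 1/2, p2 = 1 ↦ 1/2  <
p1 = 1, p2 = 0 ↦ 1  ≥
p1 = 1, p2 = 1/2 ↦ 1  ≥
p1 = 1, p2 = 1 ↦ 1  ≥
So 5 of the 9 assignments meet the threshold.

5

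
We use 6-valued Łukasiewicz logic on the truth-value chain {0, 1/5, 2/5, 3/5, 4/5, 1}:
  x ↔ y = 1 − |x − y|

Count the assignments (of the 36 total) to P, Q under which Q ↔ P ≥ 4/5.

value 1: 6 assignments (counts)
value 4/5: 10 assignments (counts)
value 3/5: 8 assignments
value 2/5: 6 assignments
value 1/5: 4 assignments
value 0: 2 assignments
So 16 of the 36 assignments meet the threshold.

16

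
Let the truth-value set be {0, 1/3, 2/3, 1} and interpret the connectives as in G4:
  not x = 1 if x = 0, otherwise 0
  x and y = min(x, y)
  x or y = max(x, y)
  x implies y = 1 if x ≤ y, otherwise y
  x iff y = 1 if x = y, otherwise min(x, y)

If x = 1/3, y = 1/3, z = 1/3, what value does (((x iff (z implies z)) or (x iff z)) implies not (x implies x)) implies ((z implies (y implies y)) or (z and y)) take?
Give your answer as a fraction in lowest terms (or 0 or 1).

z implies z = 1/3 implies 1/3 = 1
x iff (z implies z) = 1/3 iff 1 = 1/3
x iff z = 1/3 iff 1/3 = 1
(x iff (z implies z)) or (x iff z) = 1/3 or 1 = 1
x implies x = 1/3 implies 1/3 = 1
not (x implies x) = not 1 = 0
((x iff (z implies z)) or (x iff z)) implies not (x implies x) = 1 implies 0 = 0
y implies y = 1/3 implies 1/3 = 1
z implies (y implies y) = 1/3 implies 1 = 1
z and y = 1/3 and 1/3 = 1/3
(z implies (y implies y)) or (z and y) = 1 or 1/3 = 1
(((x iff (z implies z)) or (x iff z)) implies not (x implies x)) implies ((z implies (y implies y)) or (z and y)) = 0 implies 1 = 1

1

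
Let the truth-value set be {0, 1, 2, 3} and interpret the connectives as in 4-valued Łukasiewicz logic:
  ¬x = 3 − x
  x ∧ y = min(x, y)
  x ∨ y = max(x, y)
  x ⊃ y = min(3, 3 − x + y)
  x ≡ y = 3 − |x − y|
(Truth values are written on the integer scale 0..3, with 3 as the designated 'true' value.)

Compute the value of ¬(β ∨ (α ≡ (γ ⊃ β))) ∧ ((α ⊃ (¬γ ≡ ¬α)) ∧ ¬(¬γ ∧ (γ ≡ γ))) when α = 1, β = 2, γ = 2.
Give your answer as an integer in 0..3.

1

γ ⊃ β = 2 ⊃ 2 = 3
α ≡ (γ ⊃ β) = 1 ≡ 3 = 1
β ∨ (α ≡ (γ ⊃ β)) = 2 ∨ 1 = 2
¬(β ∨ (α ≡ (γ ⊃ β))) = ¬2 = 1
¬γ = ¬2 = 1
¬α = ¬1 = 2
¬γ ≡ ¬α = 1 ≡ 2 = 2
α ⊃ (¬γ ≡ ¬α) = 1 ⊃ 2 = 3
¬γ = ¬2 = 1
γ ≡ γ = 2 ≡ 2 = 3
¬γ ∧ (γ ≡ γ) = 1 ∧ 3 = 1
¬(¬γ ∧ (γ ≡ γ)) = ¬1 = 2
(α ⊃ (¬γ ≡ ¬α)) ∧ ¬(¬γ ∧ (γ ≡ γ)) = 3 ∧ 2 = 2
¬(β ∨ (α ≡ (γ ⊃ β))) ∧ ((α ⊃ (¬γ ≡ ¬α)) ∧ ¬(¬γ ∧ (γ ≡ γ))) = 1 ∧ 2 = 1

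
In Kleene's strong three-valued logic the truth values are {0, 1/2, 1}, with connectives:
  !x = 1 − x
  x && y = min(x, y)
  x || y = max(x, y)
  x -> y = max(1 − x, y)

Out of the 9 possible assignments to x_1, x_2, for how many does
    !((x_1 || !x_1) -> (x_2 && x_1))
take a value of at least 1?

x_1 = 0, x_2 = 0 ↦ 1  ≥
x_1 = 0, x_2 = 1/2 ↦ 1  ≥
x_1 = 0, x_2 = 1 ↦ 1  ≥
x_1 = 1/2, x_2 = 0 ↦ 1/2  <
x_1 = 1/2, x_2 = 1/2 ↦ 1/2  <
x_1 = 1/2, x_2 = 1 ↦ 1/2  <
x_1 = 1, x_2 = 0 ↦ 1  ≥
x_1 = 1, x_2 = 1/2 ↦ 1/2  <
x_1 = 1, x_2 = 1 ↦ 0  <
So 4 of the 9 assignments meet the threshold.

4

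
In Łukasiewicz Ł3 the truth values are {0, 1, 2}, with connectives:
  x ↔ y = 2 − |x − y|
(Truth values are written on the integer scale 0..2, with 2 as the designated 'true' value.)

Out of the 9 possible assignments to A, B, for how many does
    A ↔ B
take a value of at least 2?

3

A = 0, B = 0 ↦ 2  ≥
A = 0, B = 1 ↦ 1  <
A = 0, B = 2 ↦ 0  <
A = 1, B = 0 ↦ 1  <
A = 1, B = 1 ↦ 2  ≥
A = 1, B = 2 ↦ 1  <
A = 2, B = 0 ↦ 0  <
A = 2, B = 1 ↦ 1  <
A = 2, B = 2 ↦ 2  ≥
So 3 of the 9 assignments meet the threshold.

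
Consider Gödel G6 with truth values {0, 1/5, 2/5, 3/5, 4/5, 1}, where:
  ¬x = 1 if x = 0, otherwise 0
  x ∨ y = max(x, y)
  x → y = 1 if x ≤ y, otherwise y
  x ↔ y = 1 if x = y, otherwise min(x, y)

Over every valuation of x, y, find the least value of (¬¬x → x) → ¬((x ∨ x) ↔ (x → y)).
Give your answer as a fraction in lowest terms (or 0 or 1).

0

Take x = 1/5, y = 1/5:
¬x = ¬1/5 = 0
¬¬x = ¬0 = 1
¬¬x → x = 1 → 1/5 = 1/5
x ∨ x = 1/5 ∨ 1/5 = 1/5
x → y = 1/5 → 1/5 = 1
(x ∨ x) ↔ (x → y) = 1/5 ↔ 1 = 1/5
¬((x ∨ x) ↔ (x → y)) = ¬1/5 = 0
(¬¬x → x) → ¬((x ∨ x) ↔ (x → y)) = 1/5 → 0 = 0
No assignment yields a value below 0, so this is the minimum.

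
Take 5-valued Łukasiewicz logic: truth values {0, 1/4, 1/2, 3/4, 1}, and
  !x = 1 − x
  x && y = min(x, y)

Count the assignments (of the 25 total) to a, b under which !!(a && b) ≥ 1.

1

value 1: 1 assignment (counts)
value 3/4: 3 assignments
value 1/2: 5 assignments
value 1/4: 7 assignments
value 0: 9 assignments
So 1 of the 25 assignments meets the threshold.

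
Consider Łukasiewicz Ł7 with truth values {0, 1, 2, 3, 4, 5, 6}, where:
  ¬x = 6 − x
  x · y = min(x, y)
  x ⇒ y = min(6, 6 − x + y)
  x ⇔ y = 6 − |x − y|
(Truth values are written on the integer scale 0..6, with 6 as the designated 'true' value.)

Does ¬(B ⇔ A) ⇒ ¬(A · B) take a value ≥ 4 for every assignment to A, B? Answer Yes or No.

At A = 2, B = 1, for instance:
B ⇔ A = 1 ⇔ 2 = 5
¬(B ⇔ A) = ¬5 = 1
A · B = 2 · 1 = 1
¬(A · B) = ¬1 = 5
¬(B ⇔ A) ⇒ ¬(A · B) = 1 ⇒ 5 = 6
and checking the remaining 48 assignments likewise gives ≥ 4 in every case.

Yes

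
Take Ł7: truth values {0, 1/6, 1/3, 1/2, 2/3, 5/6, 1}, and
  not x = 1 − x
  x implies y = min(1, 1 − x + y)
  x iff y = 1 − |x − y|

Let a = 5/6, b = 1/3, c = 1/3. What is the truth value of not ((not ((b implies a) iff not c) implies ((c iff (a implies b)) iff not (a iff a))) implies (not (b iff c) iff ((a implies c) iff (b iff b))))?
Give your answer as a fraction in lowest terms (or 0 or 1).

b implies a = 1/3 implies 5/6 = 1
not c = not 1/3 = 2/3
(b implies a) iff not c = 1 iff 2/3 = 2/3
not ((b implies a) iff not c) = not 2/3 = 1/3
a implies b = 5/6 implies 1/3 = 1/2
c iff (a implies b) = 1/3 iff 1/2 = 5/6
a iff a = 5/6 iff 5/6 = 1
not (a iff a) = not 1 = 0
(c iff (a implies b)) iff not (a iff a) = 5/6 iff 0 = 1/6
not ((b implies a) iff not c) implies ((c iff (a implies b)) iff not (a iff a)) = 1/3 implies 1/6 = 5/6
b iff c = 1/3 iff 1/3 = 1
not (b iff c) = not 1 = 0
a implies c = 5/6 implies 1/3 = 1/2
b iff b = 1/3 iff 1/3 = 1
(a implies c) iff (b iff b) = 1/2 iff 1 = 1/2
not (b iff c) iff ((a implies c) iff (b iff b)) = 0 iff 1/2 = 1/2
(not ((b implies a) iff not c) implies ((c iff (a implies b)) iff not (a iff a))) implies (not (b iff c) iff ((a implies c) iff (b iff b))) = 5/6 implies 1/2 = 2/3
not ((not ((b implies a) iff not c) implies ((c iff (a implies b)) iff not (a iff a))) implies (not (b iff c) iff ((a implies c) iff (b iff b)))) = not 2/3 = 1/3

1/3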